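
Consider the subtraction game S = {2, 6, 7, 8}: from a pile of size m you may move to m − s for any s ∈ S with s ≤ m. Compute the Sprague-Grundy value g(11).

Compute g(0), g(1), … for moves {2, 6, 7, 8}:
k:     0  1  2  3  4  5  6  7  8  9 10 11
g(k):  0  0  1  1  0  0  1  1  2  2  3  3
So g(11) = 3.

3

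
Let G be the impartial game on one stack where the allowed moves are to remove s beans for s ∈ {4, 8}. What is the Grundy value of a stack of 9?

2

Grundy values for subtraction set {4, 8}:
g(0) = mex{} = 0
g(1) = mex{} = 0
g(2) = mex{} = 0
g(3) = mex{} = 0
g(4) = mex{0} = 1
g(5) = mex{0} = 1
g(6) = mex{0} = 1
g(7) = mex{0} = 1
g(8) = mex{0,1} = 2
g(9) = mex{0,1} = 2
So g(9) = 2.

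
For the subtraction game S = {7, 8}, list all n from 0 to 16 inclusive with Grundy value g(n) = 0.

0, 1, 2, 3, 4, 5, 6, 15, 16

Build the Grundy sequence with g(k) = mex{g(k−s) : s ∈ {7, 8}, s ≤ k}:
k:     0  1  2  3  4  5  6  7  8  9 10 11 12 13 14 15 16
g(k):  0  0  0  0  0  0  0  1  1  1  1  1  1  1  2  0  0
The P-positions (g = 0) in 0..16 are 0, 1, 2, 3, 4, 5, 6, 15, 16.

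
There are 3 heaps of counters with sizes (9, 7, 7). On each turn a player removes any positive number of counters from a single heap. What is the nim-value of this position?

Nim-sum: 9 ^ 7 ^ 7 = 9.

9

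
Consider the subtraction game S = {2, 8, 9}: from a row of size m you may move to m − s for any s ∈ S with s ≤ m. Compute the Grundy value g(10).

3

Build the Grundy sequence with g(k) = mex{g(k−s) : s ∈ {2, 8, 9}, s ≤ k}:
k:     0  1  2  3  4  5  6  7  8  9 10
g(k):  0  0  1  1  0  0  1  1  2  2  3
So g(10) = 3.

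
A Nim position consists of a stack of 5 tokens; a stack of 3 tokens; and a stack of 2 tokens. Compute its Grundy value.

Compute the nim-sum pairwise:
5 XOR 3 = 6
6 XOR 2 = 4

4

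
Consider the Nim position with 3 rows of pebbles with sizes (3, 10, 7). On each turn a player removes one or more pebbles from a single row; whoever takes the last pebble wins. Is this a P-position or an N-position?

Nim-sum: 3 ^ 10 ^ 7 = 14.
The nim-sum is 14 ≠ 0, so this is an N-position: the player to move can win.

N-position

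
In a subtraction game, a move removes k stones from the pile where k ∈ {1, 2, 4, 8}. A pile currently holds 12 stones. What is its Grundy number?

0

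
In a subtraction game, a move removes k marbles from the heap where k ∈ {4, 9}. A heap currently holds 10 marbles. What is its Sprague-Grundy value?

Grundy values for subtraction set {4, 9}:
g(0) = mex{} = 0
g(1) = mex{} = 0
g(2) = mex{} = 0
g(3) = mex{} = 0
g(4) = mex{0} = 1
g(5) = mex{0} = 1
g(6) = mex{0} = 1
g(7) = mex{0} = 1
g(8) = mex{1} = 0
g(9) = mex{0,1} = 2
g(10) = mex{0,1} = 2
So g(10) = 2.

2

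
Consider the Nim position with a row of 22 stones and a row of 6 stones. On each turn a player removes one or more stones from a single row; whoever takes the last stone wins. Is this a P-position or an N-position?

Nim-sum: 22 ⊕ 6 = 16.
The nim-sum is 16 ≠ 0, so this is an N-position: the player to move can win.

N-position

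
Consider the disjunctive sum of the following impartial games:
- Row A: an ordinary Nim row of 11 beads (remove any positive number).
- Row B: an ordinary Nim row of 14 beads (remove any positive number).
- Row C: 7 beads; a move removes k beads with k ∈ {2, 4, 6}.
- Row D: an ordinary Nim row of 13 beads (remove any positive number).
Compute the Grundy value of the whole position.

11

Row A is a plain Nim row of size 11, so its Grundy value is 11.
Row B is a plain Nim row of size 14, so its Grundy value is 14.
Grundy values for row C (subtraction set {2, 4, 6}):
k:     0  1  2  3  4  5  6  7
g(k):  0  0  1  1  2  2  3  3
So g(7) = 3.
Row D is a plain Nim row of size 13, so its Grundy value is 13.
The value of a disjunctive sum is the nim-sum of the parts.
Combined value = 11 XOR 14 XOR 3 XOR 13 = 11.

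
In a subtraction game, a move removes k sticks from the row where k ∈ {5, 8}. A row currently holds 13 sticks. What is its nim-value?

0

Grundy values for subtraction set {5, 8}:
g(0) = mex{} = 0
g(1) = mex{} = 0
g(2) = mex{} = 0
g(3) = mex{} = 0
g(4) = mex{} = 0
g(5) = mex{0} = 1
g(6) = mex{0} = 1
g(7) = mex{0} = 1
g(8) = mex{0} = 1
g(9) = mex{0} = 1
g(10) = mex{0,1} = 2
g(11) = mex{0,1} = 2
g(12) = mex{0,1} = 2
g(13) = mex{1} = 0
So g(13) = 0.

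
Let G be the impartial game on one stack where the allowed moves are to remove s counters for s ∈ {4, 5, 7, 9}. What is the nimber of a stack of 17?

Compute g(0), g(1), … for moves {4, 5, 7, 9}:
k:     0  1  2  3  4  5  6  7  8  9 10 11 12 13 14 15 16 17
g(k):  0  0  0  0  1  1  1  1  2  2  2  2  3  0  0  0  0  1
So g(17) = 1.

1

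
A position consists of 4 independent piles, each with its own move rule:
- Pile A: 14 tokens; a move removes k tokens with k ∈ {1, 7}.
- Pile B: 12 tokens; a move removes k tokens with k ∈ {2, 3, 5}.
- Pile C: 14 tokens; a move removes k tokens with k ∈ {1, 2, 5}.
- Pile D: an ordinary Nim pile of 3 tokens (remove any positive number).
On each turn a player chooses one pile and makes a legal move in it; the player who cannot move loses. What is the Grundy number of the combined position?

Build the Grundy sequence for pile A with g(k) = mex{g(k−s) : s ∈ {1, 7}, s ≤ k}:
g(0) = mex{} = 0
g(1) = mex{0} = 1
g(2) = mex{1} = 0
g(3) = mex{0} = 1
g(4) = mex{1} = 0
g(5) = mex{0} = 1
g(6) = mex{1} = 0
g(7) = mex{0} = 1
g(8) = mex{1} = 0
g(9) = mex{0} = 1
g(10) = mex{1} = 0
g(11) = mex{0} = 1
g(12) = mex{1} = 0
g(13) = mex{0} = 1
g(14) = mex{1} = 0
So g(14) = 0.
Grundy values for pile B (subtraction set {2, 3, 5}):
g(0) = mex{} = 0
g(1) = mex{} = 0
g(2) = mex{0} = 1
g(3) = mex{0} = 1
g(4) = mex{0,1} = 2
g(5) = mex{0,1} = 2
g(6) = mex{0,1,2} = 3
g(7) = mex{1,2} = 0
g(8) = mex{1,2,3} = 0
g(9) = mex{0,2,3} = 1
g(10) = mex{0,2} = 1
g(11) = mex{0,1,3} = 2
g(12) = mex{0,1} = 2
So g(12) = 2.
Build the Grundy sequence for pile C with g(k) = mex{g(k−s) : s ∈ {1, 2, 5}, s ≤ k}:
k:     0  1  2  3  4  5  6  7  8  9 10 11 12 13 14
g(k):  0  1  2  0  1  2  0  1  2  0  1  2  0  1  2
So g(14) = 2.
Pile D is a plain Nim pile of size 3, so its Grundy value is 3.
By the Sprague-Grundy theorem, the Grundy value of a sum of independent games is the XOR of the component values.
Combined value = 0 XOR 2 XOR 2 XOR 3 = 3.

3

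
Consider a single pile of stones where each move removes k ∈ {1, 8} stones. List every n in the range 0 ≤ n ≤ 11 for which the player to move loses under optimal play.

Grundy values for subtraction set {1, 8}:
k:     0  1  2  3  4  5  6  7  8  9 10 11
g(k):  0  1  0  1  0  1  0  1  2  0  1  0
The P-positions (g = 0) in 0..11 are 0, 2, 4, 6, 9, 11.

0, 2, 4, 6, 9, 11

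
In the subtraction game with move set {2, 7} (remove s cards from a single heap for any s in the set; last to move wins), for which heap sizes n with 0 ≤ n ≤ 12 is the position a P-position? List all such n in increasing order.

0, 1, 4, 5, 9, 10

Build the Grundy sequence with g(k) = mex{g(k−s) : s ∈ {2, 7}, s ≤ k}:
k:     0  1  2  3  4  5  6  7  8  9 10 11 12
g(k):  0  0  1  1  0  0  1  1  2  0  0  1  1
The P-positions (g = 0) in 0..12 are 0, 1, 4, 5, 9, 10.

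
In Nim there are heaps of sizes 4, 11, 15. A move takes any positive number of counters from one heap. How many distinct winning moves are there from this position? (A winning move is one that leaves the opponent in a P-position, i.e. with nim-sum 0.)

0

Nim-sum: 4 ^ 11 ^ 15 = 0.
The nim-sum is already 0, so every move leaves a nonzero nim-sum — there are no winning moves.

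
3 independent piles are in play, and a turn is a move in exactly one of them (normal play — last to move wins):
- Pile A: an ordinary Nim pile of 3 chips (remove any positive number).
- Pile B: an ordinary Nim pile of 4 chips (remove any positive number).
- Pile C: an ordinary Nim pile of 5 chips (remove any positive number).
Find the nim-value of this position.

Pile A is a plain Nim pile of size 3, so its Grundy value is 3.
Pile B is a plain Nim pile of size 4, so its Grundy value is 4.
Pile C is a plain Nim pile of size 5, so its Grundy value is 5.
By the Sprague-Grundy theorem, the Grundy value of a sum of independent games is the XOR of the component values.
Combined value = 3 ⊕ 4 ⊕ 5 = 2.

2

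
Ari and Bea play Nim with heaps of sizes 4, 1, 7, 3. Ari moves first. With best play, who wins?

Compute the nim-sum pairwise:
4 ⊕ 1 = 5
5 ⊕ 7 = 2
2 ⊕ 3 = 1
The nim-sum is 1 ≠ 0, so this is an N-position: the player to move can win; Ari has a winning move.

Ari wins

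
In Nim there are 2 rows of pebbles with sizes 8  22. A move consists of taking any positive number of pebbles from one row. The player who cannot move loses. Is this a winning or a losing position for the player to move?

Winning position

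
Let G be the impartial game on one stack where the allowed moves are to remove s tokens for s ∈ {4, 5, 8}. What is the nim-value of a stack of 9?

2

Compute g(0), g(1), … for moves {4, 5, 8}:
g(0) = mex{} = 0
g(1) = mex{} = 0
g(2) = mex{} = 0
g(3) = mex{} = 0
g(4) = mex{0} = 1
g(5) = mex{0} = 1
g(6) = mex{0} = 1
g(7) = mex{0} = 1
g(8) = mex{0,1} = 2
g(9) = mex{0,1} = 2
So g(9) = 2.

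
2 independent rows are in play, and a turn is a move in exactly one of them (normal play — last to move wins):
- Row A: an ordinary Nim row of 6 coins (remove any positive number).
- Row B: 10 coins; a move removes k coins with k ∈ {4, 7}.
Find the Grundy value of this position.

Row A is a plain Nim row of size 6, so its Grundy value is 6.
For row B, compute g(0), g(1), … with moves {4, 7}:
k:     0  1  2  3  4  5  6  7  8  9 10
g(k):  0  0  0  0  1  1  1  1  2  2  2
So g(10) = 2.
By the Sprague-Grundy theorem, the Grundy value of a sum of independent games is the XOR of the component values.
Combined value = 6 ⊕ 2 = 4.

4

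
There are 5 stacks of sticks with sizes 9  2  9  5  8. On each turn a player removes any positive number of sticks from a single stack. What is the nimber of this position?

15

Write each in binary and XOR column by column:
  1001  (9)
  0010  (2)
  1001  (9)
  0101  (5)
  1000  (8)
  ----
  1111  (15)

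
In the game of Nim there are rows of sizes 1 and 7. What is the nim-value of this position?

6

Nim-sum: 1 ^ 7 = 6.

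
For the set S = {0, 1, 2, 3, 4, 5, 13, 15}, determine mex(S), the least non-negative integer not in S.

The values 0, 1, 2, 3, 4, 5 are all present; 6 is the first non-negative integer missing from the set.

6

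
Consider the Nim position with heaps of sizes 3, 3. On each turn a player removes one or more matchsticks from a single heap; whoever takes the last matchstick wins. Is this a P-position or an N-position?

Nim-sum: 3 ⊕ 3 = 0.
The nim-sum is 0, so this is a P-position: the player to move is in a losing position under optimal play.

P-position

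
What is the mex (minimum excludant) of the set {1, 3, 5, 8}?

0 is not in the set, so the mex is 0.

0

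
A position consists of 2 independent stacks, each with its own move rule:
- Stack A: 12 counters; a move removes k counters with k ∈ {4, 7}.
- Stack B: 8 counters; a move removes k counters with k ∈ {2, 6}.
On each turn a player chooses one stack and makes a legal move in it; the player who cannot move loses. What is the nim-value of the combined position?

Grundy values for stack A (subtraction set {4, 7}):
k:     0  1  2  3  4  5  6  7  8  9 10 11 12
g(k):  0  0  0  0  1  1  1  1  2  2  2  0  0
So g(12) = 0.
For stack B, compute g(0), g(1), … with moves {2, 6}:
k:     0  1  2  3  4  5  6  7  8
g(k):  0  0  1  1  0  0  1  1  0
So g(8) = 0.
The value of a disjunctive sum is the nim-sum of the parts.
Combined value = 0 ⊕ 0 = 0.

0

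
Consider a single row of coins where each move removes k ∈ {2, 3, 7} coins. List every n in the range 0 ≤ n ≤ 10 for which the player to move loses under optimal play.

0, 1, 5, 6, 10

Grundy values for subtraction set {2, 3, 7}:
k:     0  1  2  3  4  5  6  7  8  9 10
g(k):  0  0  1  1  2  0  0  1  1  2  0
The P-positions (g = 0) in 0..10 are 0, 1, 5, 6, 10.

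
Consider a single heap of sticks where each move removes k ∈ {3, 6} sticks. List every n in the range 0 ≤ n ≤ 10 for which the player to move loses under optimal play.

Build the Grundy sequence with g(k) = mex{g(k−s) : s ∈ {3, 6}, s ≤ k}:
k:     0  1  2  3  4  5  6  7  8  9 10
g(k):  0  0  0  1  1  1  2  2  2  0  0
The P-positions (g = 0) in 0..10 are 0, 1, 2, 9, 10.

0, 1, 2, 9, 10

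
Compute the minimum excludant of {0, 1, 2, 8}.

The values 0, 1, 2 are all present; 3 is the first non-negative integer missing from the set.

3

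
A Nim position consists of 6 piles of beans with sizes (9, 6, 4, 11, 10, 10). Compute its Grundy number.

0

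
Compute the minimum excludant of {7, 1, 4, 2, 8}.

0

0 is not in the set, so the mex is 0.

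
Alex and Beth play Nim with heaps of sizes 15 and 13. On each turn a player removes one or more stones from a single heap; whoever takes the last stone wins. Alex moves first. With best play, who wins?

Write each in binary and XOR column by column:
  1111  (15)
  1101  (13)
  ----
  0010  (2)
The nim-sum is 2 ≠ 0, so this is an N-position: the player to move can win; Alex has a winning move.

Alex wins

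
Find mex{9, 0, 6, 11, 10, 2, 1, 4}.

The values 0, 1, 2 are all present; 3 is the first non-negative integer missing from the set.

3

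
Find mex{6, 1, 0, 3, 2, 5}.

4

The values 0, 1, 2, 3 are all present; 4 is the first non-negative integer missing from the set.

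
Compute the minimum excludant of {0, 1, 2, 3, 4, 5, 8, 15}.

6

The values 0, 1, 2, 3, 4, 5 are all present; 6 is the first non-negative integer missing from the set.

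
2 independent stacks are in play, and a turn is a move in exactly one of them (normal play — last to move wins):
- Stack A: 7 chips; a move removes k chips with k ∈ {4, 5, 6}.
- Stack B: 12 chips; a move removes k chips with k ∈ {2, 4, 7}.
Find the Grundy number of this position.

Build the Grundy sequence for stack A with g(k) = mex{g(k−s) : s ∈ {4, 5, 6}, s ≤ k}:
k:     0  1  2  3  4  5  6  7
g(k):  0  0  0  0  1  1  1  1
So g(7) = 1.
Grundy values for stack B (subtraction set {2, 4, 7}):
g(0) = mex{} = 0
g(1) = mex{} = 0
g(2) = mex{0} = 1
g(3) = mex{0} = 1
g(4) = mex{0,1} = 2
g(5) = mex{0,1} = 2
g(6) = mex{1,2} = 0
g(7) = mex{0,1,2} = 3
g(8) = mex{0,2} = 1
g(9) = mex{1,2,3} = 0
g(10) = mex{0,1} = 2
g(11) = mex{0,2,3} = 1
g(12) = mex{1,2} = 0
So g(12) = 0.
By the Sprague-Grundy theorem, the Grundy value of a sum of independent games is the XOR of the component values.
Combined value = 1 ⊕ 0 = 1.

1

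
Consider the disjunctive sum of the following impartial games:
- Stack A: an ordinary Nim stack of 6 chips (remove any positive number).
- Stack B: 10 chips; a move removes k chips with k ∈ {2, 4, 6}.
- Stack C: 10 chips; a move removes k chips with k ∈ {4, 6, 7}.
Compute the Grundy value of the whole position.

5

Stack A is a plain Nim stack of size 6, so its Grundy value is 6.
Grundy values for stack B (subtraction set {2, 4, 6}):
k:     0  1  2  3  4  5  6  7  8  9 10
g(k):  0  0  1  1  2  2  3  3  0  0  1
So g(10) = 1.
Build the Grundy sequence for stack C with g(k) = mex{g(k−s) : s ∈ {4, 6, 7}, s ≤ k}:
g(0) = mex{} = 0
g(1) = mex{} = 0
g(2) = mex{} = 0
g(3) = mex{} = 0
g(4) = mex{0} = 1
g(5) = mex{0} = 1
g(6) = mex{0} = 1
g(7) = mex{0} = 1
g(8) = mex{0,1} = 2
g(9) = mex{0,1} = 2
g(10) = mex{0,1} = 2
So g(10) = 2.
By the Sprague-Grundy theorem, the Grundy value of a sum of independent games is the XOR of the component values.
Combined value = 6 ⊕ 1 ⊕ 2 = 5.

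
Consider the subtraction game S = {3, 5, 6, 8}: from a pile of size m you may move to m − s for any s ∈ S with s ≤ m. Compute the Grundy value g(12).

Compute g(0), g(1), … for moves {3, 5, 6, 8}:
g(0) = mex{} = 0
g(1) = mex{} = 0
g(2) = mex{} = 0
g(3) = mex{0} = 1
g(4) = mex{0} = 1
g(5) = mex{0} = 1
g(6) = mex{0,1} = 2
g(7) = mex{0,1} = 2
g(8) = mex{0,1} = 2
g(9) = mex{0,1,2} = 3
g(10) = mex{0,1,2} = 3
g(11) = mex{1,2} = 0
g(12) = mex{1,2,3} = 0
So g(12) = 0.

0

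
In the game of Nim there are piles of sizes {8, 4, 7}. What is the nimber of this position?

11

Bitwise XOR of the heap sizes:
  1000  (8)
  0100  (4)
  0111  (7)
  ----
  1011  (11)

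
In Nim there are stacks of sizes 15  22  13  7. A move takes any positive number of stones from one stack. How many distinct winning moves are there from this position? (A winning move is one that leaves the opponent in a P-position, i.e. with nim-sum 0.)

1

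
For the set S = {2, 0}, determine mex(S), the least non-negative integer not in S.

1

0 is in the set but 1 is not, so the mex is 1.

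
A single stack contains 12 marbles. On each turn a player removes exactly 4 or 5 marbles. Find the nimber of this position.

0

Grundy values for subtraction set {4, 5}:
g(0) = mex{} = 0
g(1) = mex{} = 0
g(2) = mex{} = 0
g(3) = mex{} = 0
g(4) = mex{0} = 1
g(5) = mex{0} = 1
g(6) = mex{0} = 1
g(7) = mex{0} = 1
g(8) = mex{0,1} = 2
g(9) = mex{1} = 0
g(10) = mex{1} = 0
g(11) = mex{1} = 0
g(12) = mex{1,2} = 0
So g(12) = 0.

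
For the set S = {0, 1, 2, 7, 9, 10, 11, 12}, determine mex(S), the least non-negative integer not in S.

The values 0, 1, 2 are all present; 3 is the first non-negative integer missing from the set.

3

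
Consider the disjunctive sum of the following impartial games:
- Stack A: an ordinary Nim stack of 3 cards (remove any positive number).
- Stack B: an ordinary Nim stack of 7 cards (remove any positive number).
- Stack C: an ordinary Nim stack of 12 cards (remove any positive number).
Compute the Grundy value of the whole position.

Stack A is a plain Nim stack of size 3, so its Grundy value is 3.
Stack B is a plain Nim stack of size 7, so its Grundy value is 7.
Stack C is a plain Nim stack of size 12, so its Grundy value is 12.
By the Sprague-Grundy theorem, the Grundy value of a sum of independent games is the XOR of the component values.
Combined value = 3 ⊕ 7 ⊕ 12 = 8.

8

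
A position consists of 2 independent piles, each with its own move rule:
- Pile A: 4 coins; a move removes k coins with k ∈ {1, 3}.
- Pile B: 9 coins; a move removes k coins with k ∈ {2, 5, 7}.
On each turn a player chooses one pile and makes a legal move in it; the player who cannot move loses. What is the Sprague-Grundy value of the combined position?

2

Grundy values for pile A (subtraction set {1, 3}):
g(0) = mex{} = 0
g(1) = mex{0} = 1
g(2) = mex{1} = 0
g(3) = mex{0} = 1
g(4) = mex{1} = 0
So g(4) = 0.
Build the Grundy sequence for pile B with g(k) = mex{g(k−s) : s ∈ {2, 5, 7}, s ≤ k}:
k:     0  1  2  3  4  5  6  7  8  9
g(k):  0  0  1  1  0  2  1  3  2  2
So g(9) = 2.
The value of a disjunctive sum is the nim-sum of the parts.
Combined value = 0 XOR 2 = 2.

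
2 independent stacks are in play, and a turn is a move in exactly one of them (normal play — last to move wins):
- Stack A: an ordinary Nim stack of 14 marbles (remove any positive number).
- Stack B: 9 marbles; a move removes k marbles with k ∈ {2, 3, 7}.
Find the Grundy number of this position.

12

Stack A is a plain Nim stack of size 14, so its Grundy value is 14.
Build the Grundy sequence for stack B with g(k) = mex{g(k−s) : s ∈ {2, 3, 7}, s ≤ k}:
k:     0  1  2  3  4  5  6  7  8  9
g(k):  0  0  1  1  2  0  0  1  1  2
So g(9) = 2.
The value of a disjunctive sum is the nim-sum of the parts.
Combined value = 14 XOR 2 = 12.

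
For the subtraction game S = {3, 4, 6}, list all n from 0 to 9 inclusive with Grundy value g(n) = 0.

Build the Grundy sequence with g(k) = mex{g(k−s) : s ∈ {3, 4, 6}, s ≤ k}:
k:     0  1  2  3  4  5  6  7  8  9
g(k):  0  0  0  1  1  1  2  2  2  0
The P-positions (g = 0) in 0..9 are 0, 1, 2, 9.

0, 1, 2, 9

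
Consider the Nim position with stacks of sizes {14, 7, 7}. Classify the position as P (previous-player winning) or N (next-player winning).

Compute the nim-sum pairwise:
14 ^ 7 = 9
9 ^ 7 = 14
The nim-sum is 14 ≠ 0, so this is an N-position: the player to move can win.

N-position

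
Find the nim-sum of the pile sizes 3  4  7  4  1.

Compute the nim-sum pairwise:
3 ^ 4 = 7
7 ^ 7 = 0
0 ^ 4 = 4
4 ^ 1 = 5

5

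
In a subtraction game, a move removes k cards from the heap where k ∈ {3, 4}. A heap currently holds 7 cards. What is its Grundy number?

Compute g(0), g(1), … for moves {3, 4}:
k:     0  1  2  3  4  5  6  7
g(k):  0  0  0  1  1  1  2  0
So g(7) = 0.

0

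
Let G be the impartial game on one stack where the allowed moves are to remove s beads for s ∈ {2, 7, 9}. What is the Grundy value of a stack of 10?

Grundy values for subtraction set {2, 7, 9}:
k:     0  1  2  3  4  5  6  7  8  9 10
g(k):  0  0  1  1  0  0  1  1  2  2  3
So g(10) = 3.

3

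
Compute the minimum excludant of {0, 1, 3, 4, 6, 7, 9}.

The values 0, 1 are all present; 2 is the first non-negative integer missing from the set.

2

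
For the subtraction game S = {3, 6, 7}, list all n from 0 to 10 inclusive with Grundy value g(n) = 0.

Compute g(0), g(1), … for moves {3, 6, 7}:
k:     0  1  2  3  4  5  6  7  8  9 10
g(k):  0  0  0  1  1  1  2  2  2  3  0
The P-positions (g = 0) in 0..10 are 0, 1, 2, 10.

0, 1, 2, 10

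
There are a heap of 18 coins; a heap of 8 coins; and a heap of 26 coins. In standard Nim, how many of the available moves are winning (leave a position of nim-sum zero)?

Compute the nim-sum pairwise:
18 ⊕ 8 = 26
26 ⊕ 26 = 0
The nim-sum is already 0, so every move leaves a nonzero nim-sum — there are no winning moves.

0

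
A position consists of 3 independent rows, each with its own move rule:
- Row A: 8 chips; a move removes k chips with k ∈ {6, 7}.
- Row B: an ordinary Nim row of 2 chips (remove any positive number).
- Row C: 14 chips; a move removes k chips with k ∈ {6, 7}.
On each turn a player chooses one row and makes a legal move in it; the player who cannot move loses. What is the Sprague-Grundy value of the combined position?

Build the Grundy sequence for row A with g(k) = mex{g(k−s) : s ∈ {6, 7}, s ≤ k}:
g(0) = mex{} = 0
g(1) = mex{} = 0
g(2) = mex{} = 0
g(3) = mex{} = 0
g(4) = mex{} = 0
g(5) = mex{} = 0
g(6) = mex{0} = 1
g(7) = mex{0} = 1
g(8) = mex{0} = 1
So g(8) = 1.
Row B is a plain Nim row of size 2, so its Grundy value is 2.
For row C, compute g(0), g(1), … with moves {6, 7}:
k:     0  1  2  3  4  5  6  7  8  9 10 11 12 13 14
g(k):  0  0  0  0  0  0  1  1  1  1  1  1  2  0  0
So g(14) = 0.
The value of a disjunctive sum is the nim-sum of the parts.
Combined value = 1 ⊕ 2 ⊕ 0 = 3.

3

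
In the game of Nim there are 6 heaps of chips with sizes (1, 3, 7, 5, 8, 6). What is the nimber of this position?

In binary:
  0001  (1)
  0011  (3)
  0111  (7)
  0101  (5)
  1000  (8)
  0110  (6)
  ----
  1110  (14)

14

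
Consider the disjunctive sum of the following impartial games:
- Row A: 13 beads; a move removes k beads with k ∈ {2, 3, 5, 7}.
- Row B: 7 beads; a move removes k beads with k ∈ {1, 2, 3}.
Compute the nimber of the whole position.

1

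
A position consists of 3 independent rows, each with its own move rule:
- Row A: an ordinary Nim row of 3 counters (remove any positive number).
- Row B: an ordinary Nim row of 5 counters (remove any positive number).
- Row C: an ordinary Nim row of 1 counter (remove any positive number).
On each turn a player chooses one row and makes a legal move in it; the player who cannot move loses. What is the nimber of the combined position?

Row A is a plain Nim row of size 3, so its Grundy value is 3.
Row B is a plain Nim row of size 5, so its Grundy value is 5.
Row C is a plain Nim row of size 1, so its Grundy value is 1.
By the Sprague-Grundy theorem, the Grundy value of a sum of independent games is the XOR of the component values.
Combined value = 3 ⊕ 5 ⊕ 1 = 7.

7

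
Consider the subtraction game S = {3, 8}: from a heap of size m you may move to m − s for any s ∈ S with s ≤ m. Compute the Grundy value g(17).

Build the Grundy sequence with g(k) = mex{g(k−s) : s ∈ {3, 8}, s ≤ k}:
k:     0  1  2  3  4  5  6  7  8  9 10 11 12 13 14 15 16 17
g(k):  0  0  0  1  1  1  0  0  2  1  1  0  0  0  1  1  1  0
So g(17) = 0.

0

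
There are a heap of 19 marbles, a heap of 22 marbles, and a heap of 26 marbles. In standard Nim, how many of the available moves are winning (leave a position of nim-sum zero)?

Nim-sum: 19 ⊕ 22 ⊕ 26 = 31.
The overall nim-sum is X = 31. A heap of size p has a winning move iff p XOR X < p (reduce it to p XOR X).
  19: 19 XOR 31 = 12 < 19 — winning move (to 12).
  22: 22 XOR 31 = 9 < 22 — winning move (to 9).
  26: 26 XOR 31 = 5 < 26 — winning move (to 5).
That gives 3 winning moves.

3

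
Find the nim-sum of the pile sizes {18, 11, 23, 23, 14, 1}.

Nim-sum: 18 ^ 11 ^ 23 ^ 23 ^ 14 ^ 1 = 22.

22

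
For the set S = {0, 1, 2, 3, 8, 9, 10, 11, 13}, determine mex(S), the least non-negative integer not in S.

The values 0, 1, 2, 3 are all present; 4 is the first non-negative integer missing from the set.

4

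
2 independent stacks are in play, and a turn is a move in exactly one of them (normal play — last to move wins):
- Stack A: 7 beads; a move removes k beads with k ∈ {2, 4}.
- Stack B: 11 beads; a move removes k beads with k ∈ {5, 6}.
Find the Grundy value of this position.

0

For stack A, compute g(0), g(1), … with moves {2, 4}:
g(0) = mex{} = 0
g(1) = mex{} = 0
g(2) = mex{0} = 1
g(3) = mex{0} = 1
g(4) = mex{0,1} = 2
g(5) = mex{0,1} = 2
g(6) = mex{1,2} = 0
g(7) = mex{1,2} = 0
So g(7) = 0.
For stack B, compute g(0), g(1), … with moves {5, 6}:
g(0) = mex{} = 0
g(1) = mex{} = 0
g(2) = mex{} = 0
g(3) = mex{} = 0
g(4) = mex{} = 0
g(5) = mex{0} = 1
g(6) = mex{0} = 1
g(7) = mex{0} = 1
g(8) = mex{0} = 1
g(9) = mex{0} = 1
g(10) = mex{0,1} = 2
g(11) = mex{1} = 0
So g(11) = 0.
The value of a disjunctive sum is the nim-sum of the parts.
Combined value = 0 ⊕ 0 = 0.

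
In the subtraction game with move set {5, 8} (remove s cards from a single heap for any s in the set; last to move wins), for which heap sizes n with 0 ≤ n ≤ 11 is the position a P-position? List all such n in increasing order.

0, 1, 2, 3, 4

Build the Grundy sequence with g(k) = mex{g(k−s) : s ∈ {5, 8}, s ≤ k}:
k:     0  1  2  3  4  5  6  7  8  9 10 11
g(k):  0  0  0  0  0  1  1  1  1  1  2  2
The P-positions (g = 0) in 0..11 are 0, 1, 2, 3, 4.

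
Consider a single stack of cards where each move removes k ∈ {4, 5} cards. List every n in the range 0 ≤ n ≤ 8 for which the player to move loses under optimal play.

0, 1, 2, 3

Compute g(0), g(1), … for moves {4, 5}:
k:     0  1  2  3  4  5  6  7  8
g(k):  0  0  0  0  1  1  1  1  2
The P-positions (g = 0) in 0..8 are 0, 1, 2, 3.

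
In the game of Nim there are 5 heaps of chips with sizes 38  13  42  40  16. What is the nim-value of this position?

57

Compute the nim-sum pairwise:
38 ^ 13 = 43
43 ^ 42 = 1
1 ^ 40 = 41
41 ^ 16 = 57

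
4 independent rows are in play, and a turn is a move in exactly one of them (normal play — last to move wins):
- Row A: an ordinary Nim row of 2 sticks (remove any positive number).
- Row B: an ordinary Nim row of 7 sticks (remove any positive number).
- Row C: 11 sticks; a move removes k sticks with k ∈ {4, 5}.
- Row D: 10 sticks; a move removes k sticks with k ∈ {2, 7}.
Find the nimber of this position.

5

Row A is a plain Nim row of size 2, so its Grundy value is 2.
Row B is a plain Nim row of size 7, so its Grundy value is 7.
For row C, compute g(0), g(1), … with moves {4, 5}:
k:     0  1  2  3  4  5  6  7  8  9 10 11
g(k):  0  0  0  0  1  1  1  1  2  0  0  0
So g(11) = 0.
Build the Grundy sequence for row D with g(k) = mex{g(k−s) : s ∈ {2, 7}, s ≤ k}:
k:     0  1  2  3  4  5  6  7  8  9 10
g(k):  0  0  1  1  0  0  1  1  2  0  0
So g(10) = 0.
The value of a disjunctive sum is the nim-sum of the parts.
Combined value = 2 XOR 7 XOR 0 XOR 0 = 5.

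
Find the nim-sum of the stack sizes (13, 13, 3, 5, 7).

In binary:
  1101  (13)
  1101  (13)
  0011  (3)
  0101  (5)
  0111  (7)
  ----
  0001  (1)

1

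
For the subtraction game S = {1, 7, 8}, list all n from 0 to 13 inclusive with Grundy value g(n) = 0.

0, 2, 4, 6

Build the Grundy sequence with g(k) = mex{g(k−s) : s ∈ {1, 7, 8}, s ≤ k}:
g(0) = mex{} = 0
g(1) = mex{0} = 1
g(2) = mex{1} = 0
g(3) = mex{0} = 1
g(4) = mex{1} = 0
g(5) = mex{0} = 1
g(6) = mex{1} = 0
g(7) = mex{0} = 1
g(8) = mex{0,1} = 2
g(9) = mex{0,1,2} = 3
g(10) = mex{0,1,3} = 2
g(11) = mex{0,1,2} = 3
g(12) = mex{0,1,3} = 2
g(13) = mex{0,1,2} = 3
The P-positions (g = 0) in 0..13 are 0, 2, 4, 6.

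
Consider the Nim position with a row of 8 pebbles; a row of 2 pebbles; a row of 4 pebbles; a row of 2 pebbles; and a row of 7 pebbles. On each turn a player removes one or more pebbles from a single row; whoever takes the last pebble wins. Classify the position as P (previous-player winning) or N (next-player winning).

N-position

Nim-sum: 8 ^ 2 ^ 4 ^ 2 ^ 7 = 11.
The nim-sum is 11 ≠ 0, so this is an N-position: the player to move can win.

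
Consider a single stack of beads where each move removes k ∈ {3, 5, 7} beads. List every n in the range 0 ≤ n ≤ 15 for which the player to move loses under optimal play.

Build the Grundy sequence with g(k) = mex{g(k−s) : s ∈ {3, 5, 7}, s ≤ k}:
k:     0  1  2  3  4  5  6  7  8  9 10 11 12 13 14 15
g(k):  0  0  0  1  1  1  2  2  2  3  0  0  0  1  1  1
The P-positions (g = 0) in 0..15 are 0, 1, 2, 10, 11, 12.

0, 1, 2, 10, 11, 12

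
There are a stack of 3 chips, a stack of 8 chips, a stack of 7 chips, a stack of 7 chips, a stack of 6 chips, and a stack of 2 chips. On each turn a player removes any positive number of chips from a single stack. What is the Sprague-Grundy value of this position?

15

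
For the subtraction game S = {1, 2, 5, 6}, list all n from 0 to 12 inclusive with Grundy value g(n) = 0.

0, 3, 7, 10

Compute g(0), g(1), … for moves {1, 2, 5, 6}:
g(0) = mex{} = 0
g(1) = mex{0} = 1
g(2) = mex{0,1} = 2
g(3) = mex{1,2} = 0
g(4) = mex{0,2} = 1
g(5) = mex{0,1} = 2
g(6) = mex{0,1,2} = 3
g(7) = mex{1,2,3} = 0
g(8) = mex{0,2,3} = 1
g(9) = mex{0,1} = 2
g(10) = mex{1,2} = 0
g(11) = mex{0,2,3} = 1
g(12) = mex{0,1,3} = 2
The P-positions (g = 0) in 0..12 are 0, 3, 7, 10.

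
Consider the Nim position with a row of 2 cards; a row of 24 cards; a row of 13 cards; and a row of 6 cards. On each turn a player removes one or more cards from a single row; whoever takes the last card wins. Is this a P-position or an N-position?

N-position

Compute the nim-sum pairwise:
2 ⊕ 24 = 26
26 ⊕ 13 = 23
23 ⊕ 6 = 17
The nim-sum is 17 ≠ 0, so this is an N-position: the player to move can win.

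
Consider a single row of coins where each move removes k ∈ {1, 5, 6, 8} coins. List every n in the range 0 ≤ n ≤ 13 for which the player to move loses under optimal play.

Grundy values for subtraction set {1, 5, 6, 8}:
g(0) = mex{} = 0
g(1) = mex{0} = 1
g(2) = mex{1} = 0
g(3) = mex{0} = 1
g(4) = mex{1} = 0
g(5) = mex{0} = 1
g(6) = mex{0,1} = 2
g(7) = mex{0,1,2} = 3
g(8) = mex{0,1,3} = 2
g(9) = mex{0,1,2} = 3
g(10) = mex{0,1,3} = 2
g(11) = mex{1,2} = 0
g(12) = mex{0,2,3} = 1
g(13) = mex{1,2,3} = 0
The P-positions (g = 0) in 0..13 are 0, 2, 4, 11, 13.

0, 2, 4, 11, 13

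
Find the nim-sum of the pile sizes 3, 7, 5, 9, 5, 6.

Write each in binary and XOR column by column:
  0011  (3)
  0111  (7)
  0101  (5)
  1001  (9)
  0101  (5)
  0110  (6)
  ----
  1011  (11)

11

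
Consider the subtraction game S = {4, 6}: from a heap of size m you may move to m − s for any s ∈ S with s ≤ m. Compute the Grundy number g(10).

0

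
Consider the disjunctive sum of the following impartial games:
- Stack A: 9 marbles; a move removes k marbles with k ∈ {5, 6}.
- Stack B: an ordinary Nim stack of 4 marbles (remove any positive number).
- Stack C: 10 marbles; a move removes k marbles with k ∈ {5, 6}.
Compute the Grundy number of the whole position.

7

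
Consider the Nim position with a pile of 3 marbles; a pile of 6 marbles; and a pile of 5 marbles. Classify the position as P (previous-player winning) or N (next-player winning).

P-position

Compute the nim-sum pairwise:
3 ⊕ 6 = 5
5 ⊕ 5 = 0
The nim-sum is 0, so this is a P-position: the player to move is in a losing position under optimal play.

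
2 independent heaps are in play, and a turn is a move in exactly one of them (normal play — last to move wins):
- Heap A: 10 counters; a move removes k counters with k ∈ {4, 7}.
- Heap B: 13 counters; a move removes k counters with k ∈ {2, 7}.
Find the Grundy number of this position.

Grundy values for heap A (subtraction set {4, 7}):
k:     0  1  2  3  4  5  6  7  8  9 10
g(k):  0  0  0  0  1  1  1  1  2  2  2
So g(10) = 2.
Grundy values for heap B (subtraction set {2, 7}):
g(0) = mex{} = 0
g(1) = mex{} = 0
g(2) = mex{0} = 1
g(3) = mex{0} = 1
g(4) = mex{1} = 0
g(5) = mex{1} = 0
g(6) = mex{0} = 1
g(7) = mex{0} = 1
g(8) = mex{0,1} = 2
g(9) = mex{1} = 0
g(10) = mex{1,2} = 0
g(11) = mex{0} = 1
g(12) = mex{0} = 1
g(13) = mex{1} = 0
So g(13) = 0.
By the Sprague-Grundy theorem, the Grundy value of a sum of independent games is the XOR of the component values.
Combined value = 2 ⊕ 0 = 2.

2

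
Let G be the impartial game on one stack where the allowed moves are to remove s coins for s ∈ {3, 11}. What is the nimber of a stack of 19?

Build the Grundy sequence with g(k) = mex{g(k−s) : s ∈ {3, 11}, s ≤ k}:
k:     0  1  2  3  4  5  6  7  8  9 10 11 12 13 14 15 16 17 18 19
g(k):  0  0  0  1  1  1  0  0  0  1  1  1  2  2  0  0  0  1  1  1
So g(19) = 1.

1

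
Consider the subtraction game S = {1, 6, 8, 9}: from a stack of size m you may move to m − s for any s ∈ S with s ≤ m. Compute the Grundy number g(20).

Compute g(0), g(1), … for moves {1, 6, 8, 9}:
k:     0  1  2  3  4  5  6  7  8  9 10 11 12 13 14 15 16 17 18 19 20
g(k):  0  1  0  1  0  1  2  0  1  2  3  2  3  2  0  1  2  0  1  0  1
So g(20) = 1.

1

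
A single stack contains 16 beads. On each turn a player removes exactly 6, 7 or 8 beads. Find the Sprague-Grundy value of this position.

0

Build the Grundy sequence with g(k) = mex{g(k−s) : s ∈ {6, 7, 8}, s ≤ k}:
k:     0  1  2  3  4  5  6  7  8  9 10 11 12 13 14 15 16
g(k):  0  0  0  0  0  0  1  1  1  1  1  1  2  2  0  0  0
So g(16) = 0.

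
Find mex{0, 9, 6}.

1

0 is in the set but 1 is not, so the mex is 1.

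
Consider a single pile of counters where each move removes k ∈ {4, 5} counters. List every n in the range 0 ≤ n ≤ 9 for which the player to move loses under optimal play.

Build the Grundy sequence with g(k) = mex{g(k−s) : s ∈ {4, 5}, s ≤ k}:
k:     0  1  2  3  4  5  6  7  8  9
g(k):  0  0  0  0  1  1  1  1  2  0
The P-positions (g = 0) in 0..9 are 0, 1, 2, 3, 9.

0, 1, 2, 3, 9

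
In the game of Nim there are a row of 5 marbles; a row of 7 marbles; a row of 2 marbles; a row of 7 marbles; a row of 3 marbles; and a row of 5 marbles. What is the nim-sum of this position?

1

Compute the nim-sum pairwise:
5 ⊕ 7 = 2
2 ⊕ 2 = 0
0 ⊕ 7 = 7
7 ⊕ 3 = 4
4 ⊕ 5 = 1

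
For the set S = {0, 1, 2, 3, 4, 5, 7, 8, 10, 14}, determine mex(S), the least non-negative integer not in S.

The values 0, 1, 2, 3, 4, 5 are all present; 6 is the first non-negative integer missing from the set.

6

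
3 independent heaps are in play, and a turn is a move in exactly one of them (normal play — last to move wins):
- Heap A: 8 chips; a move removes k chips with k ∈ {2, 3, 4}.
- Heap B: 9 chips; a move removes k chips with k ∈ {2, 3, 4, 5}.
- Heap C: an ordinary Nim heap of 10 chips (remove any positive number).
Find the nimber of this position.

For heap A, compute g(0), g(1), … with moves {2, 3, 4}:
k:     0  1  2  3  4  5  6  7  8
g(k):  0  0  1  1  2  2  0  0  1
So g(8) = 1.
Build the Grundy sequence for heap B with g(k) = mex{g(k−s) : s ∈ {2, 3, 4, 5}, s ≤ k}:
k:     0  1  2  3  4  5  6  7  8  9
g(k):  0  0  1  1  2  2  3  0  0  1
So g(9) = 1.
Heap C is a plain Nim heap of size 10, so its Grundy value is 10.
By the Sprague-Grundy theorem, the Grundy value of a sum of independent games is the XOR of the component values.
Combined value = 1 ⊕ 1 ⊕ 10 = 10.

10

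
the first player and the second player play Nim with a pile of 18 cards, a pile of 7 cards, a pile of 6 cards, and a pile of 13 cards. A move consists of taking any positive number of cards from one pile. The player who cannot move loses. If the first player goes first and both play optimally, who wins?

the first player wins

Compute the nim-sum pairwise:
18 XOR 7 = 21
21 XOR 6 = 19
19 XOR 13 = 30
The nim-sum is 30 ≠ 0, so this is an N-position: the player to move can win; the first player has a winning move.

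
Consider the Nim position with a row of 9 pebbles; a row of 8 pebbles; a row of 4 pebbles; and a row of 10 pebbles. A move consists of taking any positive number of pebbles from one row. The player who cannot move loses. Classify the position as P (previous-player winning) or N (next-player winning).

Nim-sum: 9 ⊕ 8 ⊕ 4 ⊕ 10 = 15.
The nim-sum is 15 ≠ 0, so this is an N-position: the player to move can win.

N-position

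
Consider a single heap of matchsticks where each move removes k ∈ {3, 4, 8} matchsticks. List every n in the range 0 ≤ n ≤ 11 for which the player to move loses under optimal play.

0, 1, 2, 7

Build the Grundy sequence with g(k) = mex{g(k−s) : s ∈ {3, 4, 8}, s ≤ k}:
k:     0  1  2  3  4  5  6  7  8  9 10 11
g(k):  0  0  0  1  1  1  2  0  2  3  1  3
The P-positions (g = 0) in 0..11 are 0, 1, 2, 7.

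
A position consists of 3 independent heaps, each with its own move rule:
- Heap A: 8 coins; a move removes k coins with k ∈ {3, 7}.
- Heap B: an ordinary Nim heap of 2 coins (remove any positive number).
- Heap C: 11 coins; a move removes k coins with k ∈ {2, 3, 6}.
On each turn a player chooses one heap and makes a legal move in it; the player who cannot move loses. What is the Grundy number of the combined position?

Build the Grundy sequence for heap A with g(k) = mex{g(k−s) : s ∈ {3, 7}, s ≤ k}:
k:     0  1  2  3  4  5  6  7  8
g(k):  0  0  0  1  1  1  0  2  2
So g(8) = 2.
Heap B is a plain Nim heap of size 2, so its Grundy value is 2.
For heap C, compute g(0), g(1), … with moves {2, 3, 6}:
k:     0  1  2  3  4  5  6  7  8  9 10 11
g(k):  0  0  1  1  2  0  3  1  2  0  0  1
So g(11) = 1.
The value of a disjunctive sum is the nim-sum of the parts.
Combined value = 2 XOR 2 XOR 1 = 1.

1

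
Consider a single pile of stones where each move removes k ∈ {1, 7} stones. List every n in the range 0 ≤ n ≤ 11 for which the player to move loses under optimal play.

Grundy values for subtraction set {1, 7}:
g(0) = mex{} = 0
g(1) = mex{0} = 1
g(2) = mex{1} = 0
g(3) = mex{0} = 1
g(4) = mex{1} = 0
g(5) = mex{0} = 1
g(6) = mex{1} = 0
g(7) = mex{0} = 1
g(8) = mex{1} = 0
g(9) = mex{0} = 1
g(10) = mex{1} = 0
g(11) = mex{0} = 1
The P-positions (g = 0) in 0..11 are 0, 2, 4, 6, 8, 10.

0, 2, 4, 6, 8, 10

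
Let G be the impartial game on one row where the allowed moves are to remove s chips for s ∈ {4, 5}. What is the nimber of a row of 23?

Compute g(0), g(1), … for moves {4, 5}:
k:     0  1  2  3  4  5  6  7  8  9 10 11 12 13 14 15 16 17 18 19 20 21 22 23
g(k):  0  0  0  0  1  1  1  1  2  0  0  0  0  1  1  1  1  2  0  0  0  0  1  1
So g(23) = 1.

1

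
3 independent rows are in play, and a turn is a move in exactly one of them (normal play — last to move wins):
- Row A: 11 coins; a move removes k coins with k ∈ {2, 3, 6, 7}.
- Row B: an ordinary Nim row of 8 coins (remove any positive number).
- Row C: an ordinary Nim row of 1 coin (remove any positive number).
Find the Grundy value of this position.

Build the Grundy sequence for row A with g(k) = mex{g(k−s) : s ∈ {2, 3, 6, 7}, s ≤ k}:
k:     0  1  2  3  4  5  6  7  8  9 10 11
g(k):  0  0  1  1  2  0  3  1  2  0  0  1
So g(11) = 1.
Row B is a plain Nim row of size 8, so its Grundy value is 8.
Row C is a plain Nim row of size 1, so its Grundy value is 1.
By the Sprague-Grundy theorem, the Grundy value of a sum of independent games is the XOR of the component values.
Combined value = 1 XOR 8 XOR 1 = 8.

8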